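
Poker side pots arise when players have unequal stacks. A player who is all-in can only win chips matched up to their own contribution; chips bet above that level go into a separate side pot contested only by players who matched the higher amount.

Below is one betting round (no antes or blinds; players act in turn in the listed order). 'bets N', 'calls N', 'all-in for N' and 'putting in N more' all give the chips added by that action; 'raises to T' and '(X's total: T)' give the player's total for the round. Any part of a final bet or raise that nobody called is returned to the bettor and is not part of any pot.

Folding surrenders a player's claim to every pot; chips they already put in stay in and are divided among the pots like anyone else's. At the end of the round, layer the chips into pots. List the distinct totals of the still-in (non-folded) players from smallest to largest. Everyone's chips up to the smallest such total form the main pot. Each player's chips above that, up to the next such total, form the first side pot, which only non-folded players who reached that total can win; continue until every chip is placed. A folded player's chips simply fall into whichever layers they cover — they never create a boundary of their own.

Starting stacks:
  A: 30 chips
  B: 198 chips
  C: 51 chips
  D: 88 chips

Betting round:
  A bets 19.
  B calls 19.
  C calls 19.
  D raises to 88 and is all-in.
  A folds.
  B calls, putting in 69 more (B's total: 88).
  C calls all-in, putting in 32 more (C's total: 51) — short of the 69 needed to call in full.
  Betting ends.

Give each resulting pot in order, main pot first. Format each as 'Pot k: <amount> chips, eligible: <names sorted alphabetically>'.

Pot 1: 172 chips, eligible: B, C, D
Pot 2: 74 chips, eligible: B, D

Derivation:
Contributions: A=19, B=88, C=51, D=88
Folded: A
Pot levels (distinct totals of non-folded players): 51, 88
Layer 1-51: A 19 + B 51 + C 51 + D 51 = 172 chips; eligible B, C, D
Layer 52-88: 37 each from B, D = 37*2 = 74 chips; eligible B, D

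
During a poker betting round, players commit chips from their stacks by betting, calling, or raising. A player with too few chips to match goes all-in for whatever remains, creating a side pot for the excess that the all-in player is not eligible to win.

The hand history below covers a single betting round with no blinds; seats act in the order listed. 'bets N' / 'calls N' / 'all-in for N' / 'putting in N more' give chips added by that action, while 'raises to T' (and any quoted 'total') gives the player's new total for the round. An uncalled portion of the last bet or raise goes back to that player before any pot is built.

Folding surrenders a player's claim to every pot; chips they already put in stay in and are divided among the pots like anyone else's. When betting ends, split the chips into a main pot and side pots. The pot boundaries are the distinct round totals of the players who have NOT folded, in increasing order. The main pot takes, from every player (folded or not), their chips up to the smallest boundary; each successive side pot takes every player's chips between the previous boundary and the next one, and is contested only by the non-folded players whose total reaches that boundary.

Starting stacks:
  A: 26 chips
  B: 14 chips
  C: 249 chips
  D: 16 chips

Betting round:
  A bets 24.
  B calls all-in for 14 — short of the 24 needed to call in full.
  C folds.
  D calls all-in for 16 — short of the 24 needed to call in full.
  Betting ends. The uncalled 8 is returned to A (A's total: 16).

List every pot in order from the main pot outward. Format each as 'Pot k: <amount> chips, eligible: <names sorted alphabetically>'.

Pot 1: 42 chips, eligible: A, B, D
Pot 2: 4 chips, eligible: A, D

Derivation:
Contributions (after 8 returned to A): A=16, B=14, D=16
Folded: C
Pot levels (distinct totals of non-folded players): 14, 16
Layer 1-14: 14 each from A, B, D = 14*3 = 42 chips; eligible A, B, D
Layer 15-16: 2 each from A, D = 2*2 = 4 chips; eligible A, D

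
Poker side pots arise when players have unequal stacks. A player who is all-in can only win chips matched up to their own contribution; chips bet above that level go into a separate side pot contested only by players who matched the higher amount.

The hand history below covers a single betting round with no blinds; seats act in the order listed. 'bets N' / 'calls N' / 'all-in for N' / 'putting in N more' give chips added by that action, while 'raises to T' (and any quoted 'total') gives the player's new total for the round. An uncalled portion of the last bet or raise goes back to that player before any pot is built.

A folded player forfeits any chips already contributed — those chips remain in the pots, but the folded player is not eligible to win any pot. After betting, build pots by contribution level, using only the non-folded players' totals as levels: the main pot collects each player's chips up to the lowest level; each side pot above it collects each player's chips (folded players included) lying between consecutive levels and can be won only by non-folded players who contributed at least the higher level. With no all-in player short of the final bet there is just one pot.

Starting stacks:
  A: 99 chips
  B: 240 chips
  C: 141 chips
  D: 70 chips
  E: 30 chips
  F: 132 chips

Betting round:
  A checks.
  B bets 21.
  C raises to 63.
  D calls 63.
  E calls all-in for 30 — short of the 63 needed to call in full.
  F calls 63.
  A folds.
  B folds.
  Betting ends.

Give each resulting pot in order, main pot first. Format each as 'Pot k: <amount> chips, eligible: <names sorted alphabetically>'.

Pot 1: 141 chips, eligible: C, D, E, F
Pot 2: 99 chips, eligible: C, D, F

Derivation:
Contributions: B=21, C=63, D=63, E=30, F=63
Folded: A, B
Pot levels (distinct totals of non-folded players): 30, 63
Layer 1-30: B 21 + C 30 + D 30 + E 30 + F 30 = 141 chips; eligible C, D, E, F
Layer 31-63: 33 each from C, D, F = 33*3 = 99 chips; eligible C, D, F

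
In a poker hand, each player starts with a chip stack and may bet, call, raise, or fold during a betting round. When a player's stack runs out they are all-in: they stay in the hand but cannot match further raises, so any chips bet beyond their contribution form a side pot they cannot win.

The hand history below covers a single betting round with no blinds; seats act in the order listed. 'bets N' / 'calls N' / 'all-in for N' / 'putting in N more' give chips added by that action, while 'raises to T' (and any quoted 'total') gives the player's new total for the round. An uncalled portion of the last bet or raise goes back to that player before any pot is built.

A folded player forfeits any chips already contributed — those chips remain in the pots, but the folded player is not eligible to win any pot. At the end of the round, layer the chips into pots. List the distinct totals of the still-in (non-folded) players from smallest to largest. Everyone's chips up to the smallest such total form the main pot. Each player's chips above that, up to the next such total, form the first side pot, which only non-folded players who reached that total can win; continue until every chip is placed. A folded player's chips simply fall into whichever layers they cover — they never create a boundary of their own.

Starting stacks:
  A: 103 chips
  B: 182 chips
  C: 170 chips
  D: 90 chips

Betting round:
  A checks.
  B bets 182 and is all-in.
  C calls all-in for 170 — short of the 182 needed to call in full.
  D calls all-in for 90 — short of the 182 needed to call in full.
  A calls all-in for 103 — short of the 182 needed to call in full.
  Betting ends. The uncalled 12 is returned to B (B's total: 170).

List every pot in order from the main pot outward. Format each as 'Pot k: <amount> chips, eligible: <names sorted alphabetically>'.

Contributions (after 12 returned to B): A=103, B=170, C=170, D=90
Pot levels (distinct totals of non-folded players): 90, 103, 170
Layer 1-90: 90 each from A, B, C, D = 90*4 = 360 chips; eligible A, B, C, D
Layer 91-103: 13 each from A, B, C = 13*3 = 39 chips; eligible A, B, C
Layer 104-170: 67 each from B, C = 67*2 = 134 chips; eligible B, C

Pot 1: 360 chips, eligible: A, B, C, D
Pot 2: 39 chips, eligible: A, B, C
Pot 3: 134 chips, eligible: B, C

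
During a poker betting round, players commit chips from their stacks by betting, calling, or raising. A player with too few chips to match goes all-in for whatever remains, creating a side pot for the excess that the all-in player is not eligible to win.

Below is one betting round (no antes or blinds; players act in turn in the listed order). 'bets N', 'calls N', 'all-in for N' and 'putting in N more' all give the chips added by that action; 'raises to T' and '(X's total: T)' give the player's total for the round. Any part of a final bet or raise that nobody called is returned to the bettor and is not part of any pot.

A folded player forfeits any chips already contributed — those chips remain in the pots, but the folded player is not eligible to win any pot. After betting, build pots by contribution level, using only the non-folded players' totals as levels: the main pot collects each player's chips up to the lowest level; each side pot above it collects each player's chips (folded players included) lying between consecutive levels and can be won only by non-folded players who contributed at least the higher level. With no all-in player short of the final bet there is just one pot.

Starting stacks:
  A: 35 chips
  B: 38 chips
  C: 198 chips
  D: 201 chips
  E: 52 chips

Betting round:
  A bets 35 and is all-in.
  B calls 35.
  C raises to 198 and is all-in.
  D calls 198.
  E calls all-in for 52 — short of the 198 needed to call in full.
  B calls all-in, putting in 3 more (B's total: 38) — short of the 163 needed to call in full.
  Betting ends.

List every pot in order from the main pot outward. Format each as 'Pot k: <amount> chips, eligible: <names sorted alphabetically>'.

Pot 1: 175 chips, eligible: A, B, C, D, E
Pot 2: 12 chips, eligible: B, C, D, E
Pot 3: 42 chips, eligible: C, D, E
Pot 4: 292 chips, eligible: C, D

Derivation:
Contributions: A=35, B=38, C=198, D=198, E=52
Pot levels (distinct totals of non-folded players): 35, 38, 52, 198
Layer 1-35: 35 each from A, B, C, D, E = 35*5 = 175 chips; eligible A, B, C, D, E
Layer 36-38: 3 each from B, C, D, E = 3*4 = 12 chips; eligible B, C, D, E
Layer 39-52: 14 each from C, D, E = 14*3 = 42 chips; eligible C, D, E
Layer 53-198: 146 each from C, D = 146*2 = 292 chips; eligible C, D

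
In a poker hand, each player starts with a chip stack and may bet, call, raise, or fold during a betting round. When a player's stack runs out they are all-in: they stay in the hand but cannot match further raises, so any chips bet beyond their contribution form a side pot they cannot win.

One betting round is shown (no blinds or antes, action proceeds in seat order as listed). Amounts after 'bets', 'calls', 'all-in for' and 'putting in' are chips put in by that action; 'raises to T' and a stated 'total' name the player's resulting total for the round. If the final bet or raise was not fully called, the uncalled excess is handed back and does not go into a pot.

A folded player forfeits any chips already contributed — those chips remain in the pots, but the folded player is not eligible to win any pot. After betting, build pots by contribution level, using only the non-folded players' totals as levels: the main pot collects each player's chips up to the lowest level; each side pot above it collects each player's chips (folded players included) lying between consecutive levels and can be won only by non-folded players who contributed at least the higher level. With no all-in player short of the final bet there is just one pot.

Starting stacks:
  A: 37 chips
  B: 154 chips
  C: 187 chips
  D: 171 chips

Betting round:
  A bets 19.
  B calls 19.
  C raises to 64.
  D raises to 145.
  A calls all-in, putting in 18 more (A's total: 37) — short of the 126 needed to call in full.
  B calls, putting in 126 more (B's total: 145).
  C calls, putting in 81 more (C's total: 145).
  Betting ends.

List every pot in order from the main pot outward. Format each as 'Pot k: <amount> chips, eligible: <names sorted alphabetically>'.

Pot 1: 148 chips, eligible: A, B, C, D
Pot 2: 324 chips, eligible: B, C, D

Derivation:
Contributions: A=37, B=145, C=145, D=145
Pot levels (distinct totals of non-folded players): 37, 145
Layer 1-37: 37 each from A, B, C, D = 37*4 = 148 chips; eligible A, B, C, D
Layer 38-145: 108 each from B, C, D = 108*3 = 324 chips; eligible B, C, D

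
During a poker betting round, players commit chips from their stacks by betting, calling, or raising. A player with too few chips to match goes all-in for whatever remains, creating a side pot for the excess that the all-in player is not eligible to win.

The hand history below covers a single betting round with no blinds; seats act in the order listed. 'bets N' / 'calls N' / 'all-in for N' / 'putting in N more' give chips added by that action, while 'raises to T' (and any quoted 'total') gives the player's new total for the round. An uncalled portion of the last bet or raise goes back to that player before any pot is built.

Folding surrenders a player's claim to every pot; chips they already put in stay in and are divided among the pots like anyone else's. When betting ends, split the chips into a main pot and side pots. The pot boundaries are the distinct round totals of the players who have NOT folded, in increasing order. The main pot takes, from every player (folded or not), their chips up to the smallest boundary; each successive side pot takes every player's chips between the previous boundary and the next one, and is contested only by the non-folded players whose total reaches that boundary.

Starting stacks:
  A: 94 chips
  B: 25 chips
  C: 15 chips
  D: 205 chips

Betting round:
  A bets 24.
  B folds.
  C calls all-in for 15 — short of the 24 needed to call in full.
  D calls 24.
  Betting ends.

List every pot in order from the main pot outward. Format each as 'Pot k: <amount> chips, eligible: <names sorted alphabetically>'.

Contributions: A=24, C=15, D=24
Folded: B
Pot levels (distinct totals of non-folded players): 15, 24
Layer 1-15: 15 each from A, C, D = 15*3 = 45 chips; eligible A, C, D
Layer 16-24: 9 each from A, D = 9*2 = 18 chips; eligible A, D

Pot 1: 45 chips, eligible: A, C, D
Pot 2: 18 chips, eligible: A, D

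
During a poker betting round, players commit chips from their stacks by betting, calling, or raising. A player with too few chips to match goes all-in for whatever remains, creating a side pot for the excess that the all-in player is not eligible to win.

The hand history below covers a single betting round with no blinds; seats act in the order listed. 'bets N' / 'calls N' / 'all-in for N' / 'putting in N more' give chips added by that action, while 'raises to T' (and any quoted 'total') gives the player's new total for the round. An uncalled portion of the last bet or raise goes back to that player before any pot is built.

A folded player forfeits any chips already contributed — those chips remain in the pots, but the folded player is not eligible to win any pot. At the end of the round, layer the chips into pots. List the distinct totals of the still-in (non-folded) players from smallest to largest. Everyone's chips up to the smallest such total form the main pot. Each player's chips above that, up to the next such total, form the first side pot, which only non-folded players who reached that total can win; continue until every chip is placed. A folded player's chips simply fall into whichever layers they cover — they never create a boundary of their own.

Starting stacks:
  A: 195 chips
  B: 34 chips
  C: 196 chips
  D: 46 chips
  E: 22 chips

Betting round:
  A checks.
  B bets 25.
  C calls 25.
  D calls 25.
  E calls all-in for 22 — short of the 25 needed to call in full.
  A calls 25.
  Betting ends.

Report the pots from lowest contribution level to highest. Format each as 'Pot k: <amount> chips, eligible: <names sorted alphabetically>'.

Contributions: A=25, B=25, C=25, D=25, E=22
Pot levels (distinct totals of non-folded players): 22, 25
Layer 1-22: 22 each from A, B, C, D, E = 22*5 = 110 chips; eligible A, B, C, D, E
Layer 23-25: 3 each from A, B, C, D = 3*4 = 12 chips; eligible A, B, C, D

Pot 1: 110 chips, eligible: A, B, C, D, E
Pot 2: 12 chips, eligible: A, B, C, D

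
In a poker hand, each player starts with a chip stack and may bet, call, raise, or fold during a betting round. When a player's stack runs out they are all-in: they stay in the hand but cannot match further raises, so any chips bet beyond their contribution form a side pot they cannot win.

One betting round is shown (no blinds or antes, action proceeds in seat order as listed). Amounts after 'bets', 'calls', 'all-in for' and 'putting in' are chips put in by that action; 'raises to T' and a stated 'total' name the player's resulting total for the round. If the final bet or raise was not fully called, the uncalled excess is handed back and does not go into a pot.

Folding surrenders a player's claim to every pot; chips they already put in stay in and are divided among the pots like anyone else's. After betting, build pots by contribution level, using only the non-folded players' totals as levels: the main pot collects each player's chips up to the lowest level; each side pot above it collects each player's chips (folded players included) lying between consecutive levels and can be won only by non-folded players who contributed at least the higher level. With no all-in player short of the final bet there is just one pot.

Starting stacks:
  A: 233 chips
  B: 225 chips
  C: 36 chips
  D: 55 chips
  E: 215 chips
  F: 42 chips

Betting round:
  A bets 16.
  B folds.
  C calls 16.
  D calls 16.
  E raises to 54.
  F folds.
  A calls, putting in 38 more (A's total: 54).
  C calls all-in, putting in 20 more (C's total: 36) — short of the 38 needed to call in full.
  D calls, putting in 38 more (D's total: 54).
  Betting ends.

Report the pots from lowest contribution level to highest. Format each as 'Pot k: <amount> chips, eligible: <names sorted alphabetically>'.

Pot 1: 144 chips, eligible: A, C, D, E
Pot 2: 54 chips, eligible: A, D, E

Derivation:
Contributions: A=54, C=36, D=54, E=54
Folded: B, F
Pot levels (distinct totals of non-folded players): 36, 54
Layer 1-36: 36 each from A, C, D, E = 36*4 = 144 chips; eligible A, C, D, E
Layer 37-54: 18 each from A, D, E = 18*3 = 54 chips; eligible A, D, E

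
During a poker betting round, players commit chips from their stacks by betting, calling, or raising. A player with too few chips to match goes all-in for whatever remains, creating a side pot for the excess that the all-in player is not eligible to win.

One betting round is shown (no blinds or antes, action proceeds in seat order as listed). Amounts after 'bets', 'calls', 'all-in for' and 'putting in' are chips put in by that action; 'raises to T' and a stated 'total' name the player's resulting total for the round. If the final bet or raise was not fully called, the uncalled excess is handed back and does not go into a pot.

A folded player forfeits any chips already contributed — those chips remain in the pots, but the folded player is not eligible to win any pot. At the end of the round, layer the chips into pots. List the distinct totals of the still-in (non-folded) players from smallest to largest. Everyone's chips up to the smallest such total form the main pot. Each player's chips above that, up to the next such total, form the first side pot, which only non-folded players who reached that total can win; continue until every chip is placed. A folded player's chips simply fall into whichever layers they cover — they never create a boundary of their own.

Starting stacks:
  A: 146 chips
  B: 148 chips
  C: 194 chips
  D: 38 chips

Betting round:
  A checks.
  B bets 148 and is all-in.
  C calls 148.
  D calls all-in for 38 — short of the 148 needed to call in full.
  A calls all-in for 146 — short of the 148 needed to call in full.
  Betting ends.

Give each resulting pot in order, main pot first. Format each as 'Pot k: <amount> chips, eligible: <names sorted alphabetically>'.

Pot 1: 152 chips, eligible: A, B, C, D
Pot 2: 324 chips, eligible: A, B, C
Pot 3: 4 chips, eligible: B, C

Derivation:
Contributions: A=146, B=148, C=148, D=38
Pot levels (distinct totals of non-folded players): 38, 146, 148
Layer 1-38: 38 each from A, B, C, D = 38*4 = 152 chips; eligible A, B, C, D
Layer 39-146: 108 each from A, B, C = 108*3 = 324 chips; eligible A, B, C
Layer 147-148: 2 each from B, C = 2*2 = 4 chips; eligible B, C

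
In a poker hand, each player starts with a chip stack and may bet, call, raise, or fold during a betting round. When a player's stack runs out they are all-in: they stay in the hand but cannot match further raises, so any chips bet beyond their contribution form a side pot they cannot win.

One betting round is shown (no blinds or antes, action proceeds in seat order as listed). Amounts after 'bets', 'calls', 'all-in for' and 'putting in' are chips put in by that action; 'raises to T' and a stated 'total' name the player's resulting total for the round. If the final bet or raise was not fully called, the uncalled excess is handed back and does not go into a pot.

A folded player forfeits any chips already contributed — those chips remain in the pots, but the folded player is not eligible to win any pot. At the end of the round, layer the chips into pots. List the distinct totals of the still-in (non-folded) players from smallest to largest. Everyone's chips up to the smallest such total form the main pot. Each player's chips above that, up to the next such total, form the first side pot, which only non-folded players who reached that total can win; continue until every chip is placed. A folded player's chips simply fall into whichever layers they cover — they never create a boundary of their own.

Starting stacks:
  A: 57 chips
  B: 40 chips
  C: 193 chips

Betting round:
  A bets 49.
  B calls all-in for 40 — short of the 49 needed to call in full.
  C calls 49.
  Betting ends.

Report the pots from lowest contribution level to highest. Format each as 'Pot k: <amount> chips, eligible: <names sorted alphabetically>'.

Contributions: A=49, B=40, C=49
Pot levels (distinct totals of non-folded players): 40, 49
Layer 1-40: 40 each from A, B, C = 40*3 = 120 chips; eligible A, B, C
Layer 41-49: 9 each from A, C = 9*2 = 18 chips; eligible A, C

Pot 1: 120 chips, eligible: A, B, C
Pot 2: 18 chips, eligible: A, C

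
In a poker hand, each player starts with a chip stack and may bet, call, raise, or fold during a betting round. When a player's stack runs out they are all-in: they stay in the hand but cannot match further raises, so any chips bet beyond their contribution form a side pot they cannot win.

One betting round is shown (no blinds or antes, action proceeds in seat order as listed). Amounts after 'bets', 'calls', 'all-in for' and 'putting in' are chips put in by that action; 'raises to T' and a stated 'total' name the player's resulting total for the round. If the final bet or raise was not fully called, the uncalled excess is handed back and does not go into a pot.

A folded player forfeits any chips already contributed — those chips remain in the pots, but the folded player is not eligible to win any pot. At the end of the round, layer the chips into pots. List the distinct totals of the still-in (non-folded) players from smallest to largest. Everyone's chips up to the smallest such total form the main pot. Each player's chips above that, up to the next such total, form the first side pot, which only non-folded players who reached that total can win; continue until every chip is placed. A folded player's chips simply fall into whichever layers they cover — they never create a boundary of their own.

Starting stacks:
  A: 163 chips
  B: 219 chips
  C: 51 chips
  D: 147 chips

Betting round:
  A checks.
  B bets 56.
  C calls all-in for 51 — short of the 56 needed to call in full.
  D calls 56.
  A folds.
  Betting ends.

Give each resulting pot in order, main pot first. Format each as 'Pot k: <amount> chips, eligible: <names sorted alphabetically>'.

Contributions: B=56, C=51, D=56
Folded: A
Pot levels (distinct totals of non-folded players): 51, 56
Layer 1-51: 51 each from B, C, D = 51*3 = 153 chips; eligible B, C, D
Layer 52-56: 5 each from B, D = 5*2 = 10 chips; eligible B, D

Pot 1: 153 chips, eligible: B, C, D
Pot 2: 10 chips, eligible: B, D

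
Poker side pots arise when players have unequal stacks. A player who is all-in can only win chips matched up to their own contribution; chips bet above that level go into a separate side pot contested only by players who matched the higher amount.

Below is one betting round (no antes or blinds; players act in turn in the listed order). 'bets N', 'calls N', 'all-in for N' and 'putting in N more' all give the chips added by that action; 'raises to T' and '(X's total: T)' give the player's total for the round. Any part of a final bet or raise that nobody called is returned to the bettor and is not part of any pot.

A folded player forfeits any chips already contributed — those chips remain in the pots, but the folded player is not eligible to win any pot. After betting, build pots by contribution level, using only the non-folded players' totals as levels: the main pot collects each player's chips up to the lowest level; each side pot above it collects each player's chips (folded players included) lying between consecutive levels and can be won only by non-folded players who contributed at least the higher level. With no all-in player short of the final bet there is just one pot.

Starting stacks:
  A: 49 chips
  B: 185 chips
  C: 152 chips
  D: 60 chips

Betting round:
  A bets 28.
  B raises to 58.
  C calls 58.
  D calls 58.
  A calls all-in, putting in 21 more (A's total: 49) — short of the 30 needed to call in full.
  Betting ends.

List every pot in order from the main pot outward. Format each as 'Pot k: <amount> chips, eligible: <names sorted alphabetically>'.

Contributions: A=49, B=58, C=58, D=58
Pot levels (distinct totals of non-folded players): 49, 58
Layer 1-49: 49 each from A, B, C, D = 49*4 = 196 chips; eligible A, B, C, D
Layer 50-58: 9 each from B, C, D = 9*3 = 27 chips; eligible B, C, D

Pot 1: 196 chips, eligible: A, B, C, D
Pot 2: 27 chips, eligible: B, C, D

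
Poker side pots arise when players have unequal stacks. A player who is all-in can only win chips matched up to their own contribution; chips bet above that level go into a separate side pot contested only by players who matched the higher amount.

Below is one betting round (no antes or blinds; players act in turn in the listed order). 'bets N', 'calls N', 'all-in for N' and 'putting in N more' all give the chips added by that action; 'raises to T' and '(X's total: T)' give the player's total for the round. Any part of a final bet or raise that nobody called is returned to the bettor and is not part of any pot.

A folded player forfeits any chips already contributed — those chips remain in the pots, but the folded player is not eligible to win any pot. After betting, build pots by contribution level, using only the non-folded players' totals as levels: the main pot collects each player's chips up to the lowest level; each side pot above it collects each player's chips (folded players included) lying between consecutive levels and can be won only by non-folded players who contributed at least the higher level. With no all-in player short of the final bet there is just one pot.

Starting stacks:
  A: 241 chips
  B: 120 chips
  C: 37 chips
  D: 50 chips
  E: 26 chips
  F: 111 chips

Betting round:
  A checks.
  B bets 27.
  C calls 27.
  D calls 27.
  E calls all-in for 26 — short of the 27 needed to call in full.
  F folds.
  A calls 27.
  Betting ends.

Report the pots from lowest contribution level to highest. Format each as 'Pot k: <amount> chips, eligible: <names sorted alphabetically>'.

Contributions: A=27, B=27, C=27, D=27, E=26
Folded: F
Pot levels (distinct totals of non-folded players): 26, 27
Layer 1-26: 26 each from A, B, C, D, E = 26*5 = 130 chips; eligible A, B, C, D, E
Layer 27-27: 1 each from A, B, C, D = 1*4 = 4 chips; eligible A, B, C, D

Pot 1: 130 chips, eligible: A, B, C, D, E
Pot 2: 4 chips, eligible: A, B, C, D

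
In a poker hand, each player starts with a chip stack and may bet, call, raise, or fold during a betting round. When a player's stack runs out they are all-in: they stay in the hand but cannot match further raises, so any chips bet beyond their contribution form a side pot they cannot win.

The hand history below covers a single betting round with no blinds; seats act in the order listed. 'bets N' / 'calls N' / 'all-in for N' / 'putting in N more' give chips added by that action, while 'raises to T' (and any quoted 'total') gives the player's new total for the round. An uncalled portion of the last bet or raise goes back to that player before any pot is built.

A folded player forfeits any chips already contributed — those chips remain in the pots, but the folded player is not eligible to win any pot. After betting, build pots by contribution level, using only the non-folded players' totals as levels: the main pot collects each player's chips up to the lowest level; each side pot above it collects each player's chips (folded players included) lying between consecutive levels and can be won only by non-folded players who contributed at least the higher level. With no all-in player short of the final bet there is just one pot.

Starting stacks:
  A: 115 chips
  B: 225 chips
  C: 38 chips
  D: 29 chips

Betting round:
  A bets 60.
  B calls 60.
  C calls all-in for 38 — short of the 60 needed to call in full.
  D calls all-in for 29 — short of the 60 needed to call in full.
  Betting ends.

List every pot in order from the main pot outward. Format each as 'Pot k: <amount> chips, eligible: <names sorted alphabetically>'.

Contributions: A=60, B=60, C=38, D=29
Pot levels (distinct totals of non-folded players): 29, 38, 60
Layer 1-29: 29 each from A, B, C, D = 29*4 = 116 chips; eligible A, B, C, D
Layer 30-38: 9 each from A, B, C = 9*3 = 27 chips; eligible A, B, C
Layer 39-60: 22 each from A, B = 22*2 = 44 chips; eligible A, B

Pot 1: 116 chips, eligible: A, B, C, D
Pot 2: 27 chips, eligible: A, B, C
Pot 3: 44 chips, eligible: A, B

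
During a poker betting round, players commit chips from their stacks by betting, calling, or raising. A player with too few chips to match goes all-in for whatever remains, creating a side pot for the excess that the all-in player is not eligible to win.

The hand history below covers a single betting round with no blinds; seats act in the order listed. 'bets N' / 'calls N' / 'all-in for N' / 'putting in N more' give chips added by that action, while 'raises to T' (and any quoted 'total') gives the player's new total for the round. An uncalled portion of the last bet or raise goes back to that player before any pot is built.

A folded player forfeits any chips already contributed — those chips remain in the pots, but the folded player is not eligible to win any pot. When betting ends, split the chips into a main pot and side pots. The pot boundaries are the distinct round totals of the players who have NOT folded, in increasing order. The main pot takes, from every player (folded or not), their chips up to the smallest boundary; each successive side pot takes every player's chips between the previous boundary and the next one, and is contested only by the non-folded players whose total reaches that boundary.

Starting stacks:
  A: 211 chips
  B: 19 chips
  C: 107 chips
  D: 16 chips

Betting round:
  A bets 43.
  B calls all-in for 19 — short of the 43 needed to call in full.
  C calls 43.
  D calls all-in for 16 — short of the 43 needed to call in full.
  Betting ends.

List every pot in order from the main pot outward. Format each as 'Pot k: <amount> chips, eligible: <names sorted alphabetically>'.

Contributions: A=43, B=19, C=43, D=16
Pot levels (distinct totals of non-folded players): 16, 19, 43
Layer 1-16: 16 each from A, B, C, D = 16*4 = 64 chips; eligible A, B, C, D
Layer 17-19: 3 each from A, B, C = 3*3 = 9 chips; eligible A, B, C
Layer 20-43: 24 each from A, C = 24*2 = 48 chips; eligible A, C

Pot 1: 64 chips, eligible: A, B, C, D
Pot 2: 9 chips, eligible: A, B, C
Pot 3: 48 chips, eligible: A, C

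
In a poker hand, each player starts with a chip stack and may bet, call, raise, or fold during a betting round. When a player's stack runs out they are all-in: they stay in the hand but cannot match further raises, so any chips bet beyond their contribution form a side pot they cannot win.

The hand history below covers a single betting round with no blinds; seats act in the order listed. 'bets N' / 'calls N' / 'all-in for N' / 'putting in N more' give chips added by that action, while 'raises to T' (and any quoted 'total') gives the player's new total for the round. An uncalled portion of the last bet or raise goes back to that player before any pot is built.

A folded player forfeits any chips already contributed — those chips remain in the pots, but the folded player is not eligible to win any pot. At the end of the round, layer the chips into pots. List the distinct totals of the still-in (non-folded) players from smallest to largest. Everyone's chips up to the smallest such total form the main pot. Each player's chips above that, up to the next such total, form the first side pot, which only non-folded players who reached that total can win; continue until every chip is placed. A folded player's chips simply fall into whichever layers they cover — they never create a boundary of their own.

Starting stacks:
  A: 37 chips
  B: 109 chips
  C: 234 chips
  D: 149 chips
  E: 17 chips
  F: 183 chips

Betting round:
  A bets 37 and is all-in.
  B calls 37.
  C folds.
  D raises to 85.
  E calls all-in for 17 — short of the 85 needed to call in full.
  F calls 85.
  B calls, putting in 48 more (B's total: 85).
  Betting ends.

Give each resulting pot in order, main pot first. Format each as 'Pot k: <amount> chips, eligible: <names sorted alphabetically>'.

Contributions: A=37, B=85, D=85, E=17, F=85
Folded: C
Pot levels (distinct totals of non-folded players): 17, 37, 85
Layer 1-17: 17 each from A, B, D, E, F = 17*5 = 85 chips; eligible A, B, D, E, F
Layer 18-37: 20 each from A, B, D, F = 20*4 = 80 chips; eligible A, B, D, F
Layer 38-85: 48 each from B, D, F = 48*3 = 144 chips; eligible B, D, F

Pot 1: 85 chips, eligible: A, B, D, E, F
Pot 2: 80 chips, eligible: A, B, D, F
Pot 3: 144 chips, eligible: B, D, F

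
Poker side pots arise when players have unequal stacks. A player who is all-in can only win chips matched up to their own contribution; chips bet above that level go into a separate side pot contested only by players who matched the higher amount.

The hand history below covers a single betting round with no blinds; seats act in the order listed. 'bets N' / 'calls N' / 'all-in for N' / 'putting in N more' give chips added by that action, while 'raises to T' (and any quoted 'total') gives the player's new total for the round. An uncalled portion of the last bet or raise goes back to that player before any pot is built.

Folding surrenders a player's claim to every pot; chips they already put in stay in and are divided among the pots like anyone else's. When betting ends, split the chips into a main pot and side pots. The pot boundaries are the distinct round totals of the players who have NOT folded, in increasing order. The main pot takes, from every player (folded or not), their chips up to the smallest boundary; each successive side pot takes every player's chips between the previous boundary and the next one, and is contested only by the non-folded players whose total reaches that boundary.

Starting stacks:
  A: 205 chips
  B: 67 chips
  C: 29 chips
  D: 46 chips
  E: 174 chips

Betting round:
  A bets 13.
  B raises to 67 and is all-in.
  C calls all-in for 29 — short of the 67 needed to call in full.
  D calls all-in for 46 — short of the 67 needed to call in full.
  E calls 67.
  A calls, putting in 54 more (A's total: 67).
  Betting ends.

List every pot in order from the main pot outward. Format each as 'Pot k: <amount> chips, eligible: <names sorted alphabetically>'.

Contributions: A=67, B=67, C=29, D=46, E=67
Pot levels (distinct totals of non-folded players): 29, 46, 67
Layer 1-29: 29 each from A, B, C, D, E = 29*5 = 145 chips; eligible A, B, C, D, E
Layer 30-46: 17 each from A, B, D, E = 17*4 = 68 chips; eligible A, B, D, E
Layer 47-67: 21 each from A, B, E = 21*3 = 63 chips; eligible A, B, E

Pot 1: 145 chips, eligible: A, B, C, D, E
Pot 2: 68 chips, eligible: A, B, D, E
Pot 3: 63 chips, eligible: A, B, E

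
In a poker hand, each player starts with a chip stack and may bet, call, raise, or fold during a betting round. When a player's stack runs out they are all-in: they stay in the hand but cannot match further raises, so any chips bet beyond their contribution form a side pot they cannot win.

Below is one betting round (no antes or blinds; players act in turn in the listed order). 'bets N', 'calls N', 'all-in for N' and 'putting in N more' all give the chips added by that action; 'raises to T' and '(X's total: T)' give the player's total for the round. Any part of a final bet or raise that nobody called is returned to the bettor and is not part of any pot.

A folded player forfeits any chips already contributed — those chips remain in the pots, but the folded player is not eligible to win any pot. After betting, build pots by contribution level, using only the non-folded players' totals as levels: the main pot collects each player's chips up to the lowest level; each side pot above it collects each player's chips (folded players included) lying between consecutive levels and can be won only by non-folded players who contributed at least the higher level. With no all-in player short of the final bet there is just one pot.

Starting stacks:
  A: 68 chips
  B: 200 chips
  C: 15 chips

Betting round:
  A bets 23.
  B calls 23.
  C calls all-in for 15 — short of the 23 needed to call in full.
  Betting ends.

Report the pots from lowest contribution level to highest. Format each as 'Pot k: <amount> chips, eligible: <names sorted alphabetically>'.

Pot 1: 45 chips, eligible: A, B, C
Pot 2: 16 chips, eligible: A, B

Derivation:
Contributions: A=23, B=23, C=15
Pot levels (distinct totals of non-folded players): 15, 23
Layer 1-15: 15 each from A, B, C = 15*3 = 45 chips; eligible A, B, C
Layer 16-23: 8 each from A, B = 8*2 = 16 chips; eligible A, B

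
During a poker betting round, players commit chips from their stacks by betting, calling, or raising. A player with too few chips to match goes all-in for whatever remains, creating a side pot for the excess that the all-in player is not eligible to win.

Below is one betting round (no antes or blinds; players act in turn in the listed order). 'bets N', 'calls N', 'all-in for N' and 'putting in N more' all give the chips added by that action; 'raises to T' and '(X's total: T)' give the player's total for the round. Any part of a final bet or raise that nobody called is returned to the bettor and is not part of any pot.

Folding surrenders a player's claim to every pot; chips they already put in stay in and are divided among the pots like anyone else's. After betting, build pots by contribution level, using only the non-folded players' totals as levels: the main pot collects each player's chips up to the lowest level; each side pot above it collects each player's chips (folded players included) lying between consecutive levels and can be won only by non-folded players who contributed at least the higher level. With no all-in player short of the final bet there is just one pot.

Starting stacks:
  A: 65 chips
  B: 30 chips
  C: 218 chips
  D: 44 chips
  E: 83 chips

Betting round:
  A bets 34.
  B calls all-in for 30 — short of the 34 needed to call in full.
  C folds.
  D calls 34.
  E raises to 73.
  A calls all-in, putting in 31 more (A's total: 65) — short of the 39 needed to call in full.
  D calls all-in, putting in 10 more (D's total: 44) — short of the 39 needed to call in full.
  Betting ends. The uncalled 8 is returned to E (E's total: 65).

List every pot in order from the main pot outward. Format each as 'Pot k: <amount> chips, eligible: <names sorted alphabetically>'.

Contributions (after 8 returned to E): A=65, B=30, D=44, E=65
Folded: C
Pot levels (distinct totals of non-folded players): 30, 44, 65
Layer 1-30: 30 each from A, B, D, E = 30*4 = 120 chips; eligible A, B, D, E
Layer 31-44: 14 each from A, D, E = 14*3 = 42 chips; eligible A, D, E
Layer 45-65: 21 each from A, E = 21*2 = 42 chips; eligible A, E

Pot 1: 120 chips, eligible: A, B, D, E
Pot 2: 42 chips, eligible: A, D, E
Pot 3: 42 chips, eligible: A, E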